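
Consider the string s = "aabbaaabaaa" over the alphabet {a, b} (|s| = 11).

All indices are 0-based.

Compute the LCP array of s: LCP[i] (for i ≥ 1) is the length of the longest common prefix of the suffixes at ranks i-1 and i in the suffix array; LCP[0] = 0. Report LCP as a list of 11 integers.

sorted suffixes:
  #0 SA[0]=10  'a'
  #1 SA[1]=9  'aa'
  #2 SA[2]=8  'aaa'
  #3 SA[3]=4  'aaabaaa'
  #4 SA[4]=5  'aabaaa'
  #5 SA[5]=0  'aabbaaabaaa'
  #6 SA[6]=6  'abaaa'
  #7 SA[7]=1  'abbaaabaaa'
  #8 SA[8]=7  'baaa'
  #9 SA[9]=3  'baaabaaa'
  #10 SA[10]=2  'bbaaabaaa'

SA = [10, 9, 8, 4, 5, 0, 6, 1, 7, 3, 2]
[i] adj suffixes → lcp
  [1] 10/9 → 1 ('a')
  [2] 9/8 → 2 ('aa')
  [3] 8/4 → 3 ('aaa')
  [4] 4/5 → 2 ('aa')
  [5] 5/0 → 3 ('aab')
  [6] 0/6 → 1 ('a')
  [7] 6/1 → 2 ('ab')
  [8] 1/7 → 0 ('')
  [9] 7/3 → 4 ('baaa')
  [10] 3/2 → 1 ('b')

[0, 1, 2, 3, 2, 3, 1, 2, 0, 4, 1]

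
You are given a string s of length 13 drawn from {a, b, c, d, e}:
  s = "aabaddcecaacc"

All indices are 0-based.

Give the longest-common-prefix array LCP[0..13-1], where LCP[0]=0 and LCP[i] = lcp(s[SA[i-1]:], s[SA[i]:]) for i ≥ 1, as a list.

[0, 2, 1, 1, 1, 0, 0, 1, 1, 1, 0, 1, 0]

sorted suffixes:
  #0 SA[0]=0  'aabaddcecaacc'
  #1 SA[1]=9  'aacc'
  #2 SA[2]=1  'abaddcecaacc'
  #3 SA[3]=10  'acc'
  #4 SA[4]=3  'addcecaacc'
  #5 SA[5]=2  'baddcecaacc'
  #6 SA[6]=12  'c'
  #7 SA[7]=8  'caacc'
  #8 SA[8]=11  'cc'
  #9 SA[9]=6  'cecaacc'
  #10 SA[10]=5  'dcecaacc'
  #11 SA[11]=4  'ddcecaacc'
  #12 SA[12]=7  'ecaacc'

SA = [0, 9, 1, 10, 3, 2, 12, 8, 11, 6, 5, 4, 7]
i: (SA[i-1],SA[i]) lcp shared
  1: (0,9) 2 'aa'
  2: (9,1) 1 'a'
  3: (1,10) 1 'a'
  4: (10,3) 1 'a'
  5: (3,2) 0 ''
  6: (2,12) 0 ''
  7: (12,8) 1 'c'
  8: (8,11) 1 'c'
  9: (11,6) 1 'c'
  10: (6,5) 0 ''
  11: (5,4) 1 'd'
  12: (4,7) 0 ''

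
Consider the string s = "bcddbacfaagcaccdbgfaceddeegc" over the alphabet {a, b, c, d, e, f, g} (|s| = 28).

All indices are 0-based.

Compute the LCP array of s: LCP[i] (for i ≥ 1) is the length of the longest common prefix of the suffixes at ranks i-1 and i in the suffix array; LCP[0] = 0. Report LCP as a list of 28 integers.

[0, 1, 2, 2, 1, 0, 1, 1, 0, 1, 1, 1, 2, 1, 1, 0, 2, 1, 2, 1, 0, 1, 1, 0, 2, 0, 2, 1]

rank | idx | suffix
   0 |   8 | aagcaccdbgfaceddeegc
   1 |  12 | accdbgfaceddeegc
   2 |  19 | aceddeegc
   3 |   5 | acfaagcaccdbgfaceddeegc
   4 |   9 | agcaccdbgfaceddeegc
   5 |   4 | bacfaagcaccdbgfaceddeegc
   6 |   0 | bcddbacfaagcaccdbgfaceddeegc
   7 |  16 | bgfaceddeegc
   8 |  27 | c
   9 |  11 | caccdbgfaceddeegc
  10 |  13 | ccdbgfaceddeegc
  11 |  14 | cdbgfaceddeegc
  12 |   1 | cddbacfaagcaccdbgfaceddeegc
  13 |  20 | ceddeegc
  14 |   6 | cfaagcaccdbgfaceddeegc
  15 |   3 | dbacfaagcaccdbgfaceddeegc
  16 |  15 | dbgfaceddeegc
  17 |   2 | ddbacfaagcaccdbgfaceddeegc
  18 |  22 | ddeegc
  19 |  23 | deegc
  20 |  21 | eddeegc
  21 |  24 | eegc
  22 |  25 | egc
  23 |   7 | faagcaccdbgfaceddeegc
  24 |  18 | faceddeegc
  25 |  26 | gc
  26 |  10 | gcaccdbgfaceddeegc
  27 |  17 | gfaceddeegc

SA = [8, 12, 19, 5, 9, 4, 0, 16, 27, 11, 13, 14, 1, 20, 6, 3, 15, 2, 22, 23, 21, 24, 25, 7, 18, 26, 10, 17]
i: (SA[i-1],SA[i]) lcp shared
  1: (8,12) 1 'a'
  2: (12,19) 2 'ac'
  3: (19,5) 2 'ac'
  4: (5,9) 1 'a'
  5: (9,4) 0 ''
  6: (4,0) 1 'b'
  7: (0,16) 1 'b'
  8: (16,27) 0 ''
  9: (27,11) 1 'c'
  10: (11,13) 1 'c'
  11: (13,14) 1 'c'
  12: (14,1) 2 'cd'
  13: (1,20) 1 'c'
  14: (20,6) 1 'c'
  15: (6,3) 0 ''
  16: (3,15) 2 'db'
  17: (15,2) 1 'd'
  18: (2,22) 2 'dd'
  19: (22,23) 1 'd'
  20: (23,21) 0 ''
  21: (21,24) 1 'e'
  22: (24,25) 1 'e'
  23: (25,7) 0 ''
  24: (7,18) 2 'fa'
  25: (18,26) 0 ''
  26: (26,10) 2 'gc'
  27: (10,17) 1 'g'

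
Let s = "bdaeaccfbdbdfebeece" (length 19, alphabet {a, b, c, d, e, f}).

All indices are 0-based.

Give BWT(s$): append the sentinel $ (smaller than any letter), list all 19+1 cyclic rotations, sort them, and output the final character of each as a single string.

rank  rotation              last
    0  $bdaeaccfbdbdfebeece  e
    1  accfbdbdfebeece$bdae  e
    2  aeaccfbdbdfebeece$bd  d
    3  bdaeaccfbdbdfebeece$  $
    4  bdbdfebeece$bdaeaccf  f
    5  bdfebeece$bdaeaccfbd  d
    6  beece$bdaeaccfbdbdfe  e
    7  ccfbdbdfebeece$bdaea  a
    8  ce$bdaeaccfbdbdfebee  e
    9  cfbdbdfebeece$bdaeac  c
   10  daeaccfbdbdfebeece$b  b
   11  dbdfebeece$bdaeaccfb  b
   12  dfebeece$bdaeaccfbdb  b
   13  e$bdaeaccfbdbdfebeec  c
   14  eaccfbdbdfebeece$bda  a
   15  ebeece$bdaeaccfbdbdf  f
   16  ece$bdaeaccfbdbdfebe  e
   17  eece$bdaeaccfbdbdfeb  b
   18  fbdbdfebeece$bdaeacc  c
   19  febeece$bdaeaccfbdbd  d

eed$fdeaecbbbcafebcd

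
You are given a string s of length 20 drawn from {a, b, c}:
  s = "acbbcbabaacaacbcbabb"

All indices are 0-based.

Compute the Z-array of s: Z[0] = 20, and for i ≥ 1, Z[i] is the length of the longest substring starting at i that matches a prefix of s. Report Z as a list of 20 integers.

[20, 0, 0, 0, 0, 0, 1, 0, 1, 2, 0, 1, 3, 0, 0, 0, 0, 1, 0, 0]

Z[0]=20
i=1: i≥r, start 0; Z[1]=0
i=2: i≥r, start 0; Z[2]=0
i=3: i≥r, start 0; Z[3]=0
i=4: i≥r, start 0; Z[4]=0
i=5: i≥r, start 0; Z[5]=0
i=6: i≥r, start 0; Z[6]=1 extend→box=[6,7)
i=7: i≥r, start 0; Z[7]=0
i=8: i≥r, start 0; Z[8]=1 extend→box=[8,9)
i=9: i≥r, start 0; Z[9]=2 extend→box=[9,11)
i=10: min(r-i=1, Z[1]=0)=0; Z[10]=0
i=11: i≥r, start 0; Z[11]=1 extend→box=[11,12)
i=12: i≥r, start 0; Z[12]=3 extend→box=[12,15)
i=13: min(r-i=2, Z[1]=0)=0; Z[13]=0
i=14: min(r-i=1, Z[2]=0)=0; Z[14]=0
i=15: i≥r, start 0; Z[15]=0
i=16: i≥r, start 0; Z[16]=0
i=17: i≥r, start 0; Z[17]=1 extend→box=[17,18)
i=18: i≥r, start 0; Z[18]=0
i=19: i≥r, start 0; Z[19]=0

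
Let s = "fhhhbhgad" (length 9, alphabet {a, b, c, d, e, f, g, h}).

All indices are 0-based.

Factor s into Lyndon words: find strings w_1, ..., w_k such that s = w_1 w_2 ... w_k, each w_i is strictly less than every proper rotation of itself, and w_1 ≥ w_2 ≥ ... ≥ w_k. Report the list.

["fhhh", "bhg", "ad"]

emit factor 1: 'fhhh' (i=0, period=4)
emit factor 2: 'bhg' (i=4, period=3)
emit factor 3: 'ad' (i=7, period=2)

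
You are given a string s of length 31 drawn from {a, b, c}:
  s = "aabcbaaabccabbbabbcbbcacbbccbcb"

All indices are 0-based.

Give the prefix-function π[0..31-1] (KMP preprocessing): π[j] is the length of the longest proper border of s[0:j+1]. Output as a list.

[0, 1, 0, 0, 0, 1, 2, 2, 3, 4, 0, 1, 0, 0, 0, 1, 0, 0, 0, 0, 0, 0, 1, 0, 0, 0, 0, 0, 0, 0, 0]

π[0] = 0
j=1 s[j]='a': π[1]=1 (border 'a')
j=2 s[j]='b': k: 1→0; π[2]=0 (border '')
j=3 s[j]='c': π[3]=0 (border '')
j=4 s[j]='b': π[4]=0 (border '')
j=5 s[j]='a': π[5]=1 (border 'a')
j=6 s[j]='a': π[6]=2 (border 'aa')
j=7 s[j]='a': k: 2→1; π[7]=2 (border 'aa')
j=8 s[j]='b': π[8]=3 (border 'aab')
j=9 s[j]='c': π[9]=4 (border 'aabc')
j=10 s[j]='c': k: 4→0; π[10]=0 (border '')
j=11 s[j]='a': π[11]=1 (border 'a')
j=12 s[j]='b': k: 1→0; π[12]=0 (border '')
j=13 s[j]='b': π[13]=0 (border '')
j=14 s[j]='b': π[14]=0 (border '')
j=15 s[j]='a': π[15]=1 (border 'a')
j=16 s[j]='b': k: 1→0; π[16]=0 (border '')
j=17 s[j]='b': π[17]=0 (border '')
j=18 s[j]='c': π[18]=0 (border '')
j=19 s[j]='b': π[19]=0 (border '')
j=20 s[j]='b': π[20]=0 (border '')
j=21 s[j]='c': π[21]=0 (border '')
j=22 s[j]='a': π[22]=1 (border 'a')
j=23 s[j]='c': k: 1→0; π[23]=0 (border '')
j=24 s[j]='b': π[24]=0 (border '')
j=25 s[j]='b': π[25]=0 (border '')
j=26 s[j]='c': π[26]=0 (border '')
j=27 s[j]='c': π[27]=0 (border '')
j=28 s[j]='b': π[28]=0 (border '')
j=29 s[j]='c': π[29]=0 (border '')
j=30 s[j]='b': π[30]=0 (border '')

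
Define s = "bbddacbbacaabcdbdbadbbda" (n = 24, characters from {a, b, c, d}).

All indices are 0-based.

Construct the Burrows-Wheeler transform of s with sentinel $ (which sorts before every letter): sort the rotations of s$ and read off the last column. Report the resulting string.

rank  rotation                   last
    0  $bbddacbbacaabcdbdbadbbda  a
    1  a$bbddacbbacaabcdbdbadbbd  d
    2  aabcdbdbadbbda$bbddacbbac  c
    3  abcdbdbadbbda$bbddacbbaca  a
    4  acaabcdbdbadbbda$bbddacbb  b
    5  acbbacaabcdbdbadbbda$bbdd  d
    6  adbbda$bbddacbbacaabcdbdb  b
    7  bacaabcdbdbadbbda$bbddacb  b
    8  badbbda$bbddacbbacaabcdbd  d
    9  bbacaabcdbdbadbbda$bbddac  c
   10  bbda$bbddacbbacaabcdbdbad  d
   11  bbddacbbacaabcdbdbadbbda$  $
   12  bcdbdbadbbda$bbddacbbacaa  a
   13  bda$bbddacbbacaabcdbdbadb  b
   14  bdbadbbda$bbddacbbacaabcd  d
   15  bddacbbacaabcdbdbadbbda$b  b
   16  caabcdbdbadbbda$bbddacbba  a
   17  cbbacaabcdbdbadbbda$bbdda  a
   18  cdbdbadbbda$bbddacbbacaab  b
   19  da$bbddacbbacaabcdbdbadbb  b
   20  dacbbacaabcdbdbadbbda$bbd  d
   21  dbadbbda$bbddacbbacaabcdb  b
   22  dbbda$bbddacbbacaabcdbdba  a
   23  dbdbadbbda$bbddacbbacaabc  c
   24  ddacbbacaabcdbdbadbbda$bb  b

adcabdbbdcd$abdbaabbdbacb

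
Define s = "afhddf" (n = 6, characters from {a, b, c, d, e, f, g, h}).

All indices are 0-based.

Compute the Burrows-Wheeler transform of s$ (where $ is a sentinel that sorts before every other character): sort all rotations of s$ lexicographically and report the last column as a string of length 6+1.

f$hddaf

rank  rotation last
    0  $afhddf  f
    1  afhddf$  $
    2  ddf$afh  h
    3  df$afhd  d
    4  f$afhdd  d
    5  fhddf$a  a
    6  hddf$af  f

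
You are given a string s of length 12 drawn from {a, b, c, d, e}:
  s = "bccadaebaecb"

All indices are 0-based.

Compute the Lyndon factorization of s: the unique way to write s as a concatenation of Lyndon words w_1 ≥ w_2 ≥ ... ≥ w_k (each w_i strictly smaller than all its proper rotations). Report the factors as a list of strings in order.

["bcc", "adaebaecb"]

emit factor 1: 'bcc' (i=0, period=3)
emit factor 2: 'adaebaecb' (i=3, period=9)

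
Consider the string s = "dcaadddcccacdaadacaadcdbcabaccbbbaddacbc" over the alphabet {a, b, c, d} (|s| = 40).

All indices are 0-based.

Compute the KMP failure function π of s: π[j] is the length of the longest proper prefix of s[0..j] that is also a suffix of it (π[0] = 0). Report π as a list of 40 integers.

π[0] = 0
j=1 s[j]='c': π[1]=0 (border '')
j=2 s[j]='a': π[2]=0 (border '')
j=3 s[j]='a': π[3]=0 (border '')
j=4 s[j]='d': π[4]=1 (border 'd')
j=5 s[j]='d': k: 1→0; π[5]=1 (border 'd')
j=6 s[j]='d': k: 1→0; π[6]=1 (border 'd')
j=7 s[j]='c': π[7]=2 (border 'dc')
j=8 s[j]='c': k: 2→0; π[8]=0 (border '')
j=9 s[j]='c': π[9]=0 (border '')
j=10 s[j]='a': π[10]=0 (border '')
j=11 s[j]='c': π[11]=0 (border '')
j=12 s[j]='d': π[12]=1 (border 'd')
j=13 s[j]='a': k: 1→0; π[13]=0 (border '')
j=14 s[j]='a': π[14]=0 (border '')
j=15 s[j]='d': π[15]=1 (border 'd')
j=16 s[j]='a': k: 1→0; π[16]=0 (border '')
j=17 s[j]='c': π[17]=0 (border '')
j=18 s[j]='a': π[18]=0 (border '')
j=19 s[j]='a': π[19]=0 (border '')
j=20 s[j]='d': π[20]=1 (border 'd')
j=21 s[j]='c': π[21]=2 (border 'dc')
j=22 s[j]='d': k: 2→0; π[22]=1 (border 'd')
j=23 s[j]='b': k: 1→0; π[23]=0 (border '')
j=24 s[j]='c': π[24]=0 (border '')
j=25 s[j]='a': π[25]=0 (border '')
j=26 s[j]='b': π[26]=0 (border '')
j=27 s[j]='a': π[27]=0 (border '')
j=28 s[j]='c': π[28]=0 (border '')
j=29 s[j]='c': π[29]=0 (border '')
j=30 s[j]='b': π[30]=0 (border '')
j=31 s[j]='b': π[31]=0 (border '')
j=32 s[j]='b': π[32]=0 (border '')
j=33 s[j]='a': π[33]=0 (border '')
j=34 s[j]='d': π[34]=1 (border 'd')
j=35 s[j]='d': k: 1→0; π[35]=1 (border 'd')
j=36 s[j]='a': k: 1→0; π[36]=0 (border '')
j=37 s[j]='c': π[37]=0 (border '')
j=38 s[j]='b': π[38]=0 (border '')
j=39 s[j]='c': π[39]=0 (border '')

[0, 0, 0, 0, 1, 1, 1, 2, 0, 0, 0, 0, 1, 0, 0, 1, 0, 0, 0, 0, 1, 2, 1, 0, 0, 0, 0, 0, 0, 0, 0, 0, 0, 0, 1, 1, 0, 0, 0, 0]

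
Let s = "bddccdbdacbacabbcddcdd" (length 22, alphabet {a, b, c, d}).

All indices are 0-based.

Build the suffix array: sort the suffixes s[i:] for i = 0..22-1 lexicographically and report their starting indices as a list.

[13, 11, 8, 10, 14, 15, 6, 0, 12, 9, 3, 4, 19, 16, 21, 7, 5, 2, 18, 20, 1, 17]

rank→(start, suffix):
  0 → (13, 'abbcddcdd')
  1 → (11, 'acabbcddcdd')
  2 → (8, 'acbacabbcddcdd')
  3 → (10, 'bacabbcddcdd')
  4 → (14, 'bbcddcdd')
  5 → (15, 'bcddcdd')
  6 → (6, 'bdacbacabbcddcdd')
  7 → (0, 'bddccdbdacbacabbcddcdd')
  8 → (12, 'cabbcddcdd')
  9 → (9, 'cbacabbcddcdd')
  10 → (3, 'ccdbdacbacabbcddcdd')
  11 → (4, 'cdbdacbacabbcddcdd')
  12 → (19, 'cdd')
  13 → (16, 'cddcdd')
  14 → (21, 'd')
  15 → (7, 'dacbacabbcddcdd')
  16 → (5, 'dbdacbacabbcddcdd')
  17 → (2, 'dccdbdacbacabbcddcdd')
  18 → (18, 'dcdd')
  19 → (20, 'dd')
  20 → (1, 'ddccdbdacbacabbcddcdd')
  21 → (17, 'ddcdd')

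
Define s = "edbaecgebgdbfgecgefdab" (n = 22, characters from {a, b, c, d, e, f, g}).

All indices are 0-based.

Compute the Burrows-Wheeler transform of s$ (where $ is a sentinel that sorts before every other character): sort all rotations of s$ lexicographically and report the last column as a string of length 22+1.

bdbaddeeefeggag$gebbcfc

rank  rotation                 last
    0  $edbaecgebgdbfgecgefdab  b
    1  ab$edbaecgebgdbfgecgefd  d
    2  aecgebgdbfgecgefdab$edb  b
    3  b$edbaecgebgdbfgecgefda  a
    4  baecgebgdbfgecgefdab$ed  d
    5  bfgecgefdab$edbaecgebgd  d
    6  bgdbfgecgefdab$edbaecge  e
    7  cgebgdbfgecgefdab$edbae  e
    8  cgefdab$edbaecgebgdbfge  e
    9  dab$edbaecgebgdbfgecgef  f
   10  dbaecgebgdbfgecgefdab$e  e
   11  dbfgecgefdab$edbaecgebg  g
   12  ebgdbfgecgefdab$edbaecg  g
   13  ecgebgdbfgecgefdab$edba  a
   14  ecgefdab$edbaecgebgdbfg  g
   15  edbaecgebgdbfgecgefdab$  $
   16  efdab$edbaecgebgdbfgecg  g
   17  fdab$edbaecgebgdbfgecge  e
   18  fgecgefdab$edbaecgebgdb  b
   19  gdbfgecgefdab$edbaecgeb  b
   20  gebgdbfgecgefdab$edbaec  c
   21  gecgefdab$edbaecgebgdbf  f
   22  gefdab$edbaecgebgdbfgec  c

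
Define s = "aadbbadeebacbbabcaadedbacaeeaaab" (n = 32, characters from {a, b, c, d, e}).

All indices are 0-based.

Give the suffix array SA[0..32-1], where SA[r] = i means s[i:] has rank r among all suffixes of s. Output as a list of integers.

[28, 29, 0, 17, 30, 14, 23, 10, 1, 18, 5, 25, 31, 13, 22, 9, 4, 12, 3, 15, 16, 24, 11, 21, 2, 19, 6, 27, 8, 20, 26, 7]

rank | idx | suffix
   0 |  28 | aaab
   1 |  29 | aab
   2 |   0 | aadbbadeebacbbabcaadedbacaeeaaab
   3 |  17 | aadedbacaeeaaab
   4 |  30 | ab
   5 |  14 | abcaadedbacaeeaaab
   6 |  23 | acaeeaaab
   7 |  10 | acbbabcaadedbacaeeaaab
   8 |   1 | adbbadeebacbbabcaadedbacaeeaaab
   9 |  18 | adedbacaeeaaab
  10 |   5 | adeebacbbabcaadedbacaeeaaab
  11 |  25 | aeeaaab
  12 |  31 | b
  13 |  13 | babcaadedbacaeeaaab
  14 |  22 | bacaeeaaab
  15 |   9 | bacbbabcaadedbacaeeaaab
  16 |   4 | badeebacbbabcaadedbacaeeaaab
  17 |  12 | bbabcaadedbacaeeaaab
  18 |   3 | bbadeebacbbabcaadedbacaeeaaab
  19 |  15 | bcaadedbacaeeaaab
  20 |  16 | caadedbacaeeaaab
  21 |  24 | caeeaaab
  22 |  11 | cbbabcaadedbacaeeaaab
  23 |  21 | dbacaeeaaab
  24 |   2 | dbbadeebacbbabcaadedbacaeeaaab
  25 |  19 | dedbacaeeaaab
  26 |   6 | deebacbbabcaadedbacaeeaaab
  27 |  27 | eaaab
  28 |   8 | ebacbbabcaadedbacaeeaaab
  29 |  20 | edbacaeeaaab
  30 |  26 | eeaaab
  31 |   7 | eebacbbabcaadedbacaeeaaab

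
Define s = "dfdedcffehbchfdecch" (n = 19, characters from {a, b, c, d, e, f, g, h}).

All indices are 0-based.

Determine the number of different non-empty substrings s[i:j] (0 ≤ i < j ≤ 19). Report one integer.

173

rank→(start, suffix):
  0 → (10, 'bchfdecch')
  1 → (16, 'cch')
  2 → (5, 'cffehbchfdecch')
  3 → (17, 'ch')
  4 → (11, 'chfdecch')
  5 → (4, 'dcffehbchfdecch')
  6 → (14, 'decch')
  7 → (2, 'dedcffehbchfdecch')
  8 → (0, 'dfdedcffehbchfdecch')
  9 → (15, 'ecch')
  10 → (3, 'edcffehbchfdecch')
  11 → (8, 'ehbchfdecch')
  12 → (13, 'fdecch')
  13 → (1, 'fdedcffehbchfdecch')
  14 → (7, 'fehbchfdecch')
  15 → (6, 'ffehbchfdecch')
  16 → (18, 'h')
  17 → (9, 'hbchfdecch')
  18 → (12, 'hfdecch')

SA = [10, 16, 5, 17, 11, 4, 14, 2, 0, 15, 3, 8, 13, 1, 7, 6, 18, 9, 12]
rank  pair      lcp
   1  s[10:],s[16:]  0  ''
   2  s[16:],s[5:]  1  'c'
   3  s[5:],s[17:]  1  'c'
   4  s[17:],s[11:]  2  'ch'
   5  s[11:],s[4:]  0  ''
   6  s[4:],s[14:]  1  'd'
   7  s[14:],s[2:]  2  'de'
   8  s[2:],s[0:]  1  'd'
   9  s[0:],s[15:]  0  ''
  10  s[15:],s[3:]  1  'e'
  11  s[3:],s[8:]  1  'e'
  12  s[8:],s[13:]  0  ''
  13  s[13:],s[1:]  3  'fde'
  14  s[1:],s[7:]  1  'f'
  15  s[7:],s[6:]  1  'f'
  16  s[6:],s[18:]  0  ''
  17  s[18:],s[9:]  1  'h'
  18  s[9:],s[12:]  1  'h'

n(n+1)/2 = 19·20/2 = 190
Σ LCP = 0 + 0 + 1 + 1 + 2 + 0 + 1 + 2 + 1 + 0 + 1 + 1 + 0 + 3 + 1 + 1 + 0 + 1 + 1 = 17
distinct = 190 − 17 = 173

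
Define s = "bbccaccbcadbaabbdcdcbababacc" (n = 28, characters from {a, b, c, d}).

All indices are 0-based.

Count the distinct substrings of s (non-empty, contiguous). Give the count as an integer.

sorted suffixes:
  #0 SA[0]=12  'aabbdcdcbababacc'
  #1 SA[1]=21  'ababacc'
  #2 SA[2]=23  'abacc'
  #3 SA[3]=13  'abbdcdcbababacc'
  #4 SA[4]=25  'acc'
  #5 SA[5]=4  'accbcadbaabbdcdcbababacc'
  #6 SA[6]=9  'adbaabbdcdcbababacc'
  #7 SA[7]=11  'baabbdcdcbababacc'
  #8 SA[8]=20  'bababacc'
  #9 SA[9]=22  'babacc'
  #10 SA[10]=24  'bacc'
  #11 SA[11]=0  'bbccaccbcadbaabbdcdcbababacc'
  #12 SA[12]=14  'bbdcdcbababacc'
  #13 SA[13]=7  'bcadbaabbdcdcbababacc'
  #14 SA[14]=1  'bccaccbcadbaabbdcdcbababacc'
  #15 SA[15]=15  'bdcdcbababacc'
  #16 SA[16]=27  'c'
  #17 SA[17]=3  'caccbcadbaabbdcdcbababacc'
  #18 SA[18]=8  'cadbaabbdcdcbababacc'
  #19 SA[19]=19  'cbababacc'
  #20 SA[20]=6  'cbcadbaabbdcdcbababacc'
  #21 SA[21]=26  'cc'
  #22 SA[22]=2  'ccaccbcadbaabbdcdcbababacc'
  #23 SA[23]=5  'ccbcadbaabbdcdcbababacc'
  #24 SA[24]=17  'cdcbababacc'
  #25 SA[25]=10  'dbaabbdcdcbababacc'
  #26 SA[26]=18  'dcbababacc'
  #27 SA[27]=16  'dcdcbababacc'

SA = [12, 21, 23, 13, 25, 4, 9, 11, 20, 22, 24, 0, 14, 7, 1, 15, 27, 3, 8, 19, 6, 26, 2, 5, 17, 10, 18, 16]
rank  pair      lcp
   1  s[12:],s[21:]  1  'a'
   2  s[21:],s[23:]  3  'aba'
   3  s[23:],s[13:]  2  'ab'
   4  s[13:],s[25:]  1  'a'
   5  s[25:],s[4:]  3  'acc'
   6  s[4:],s[9:]  1  'a'
   7  s[9:],s[11:]  0  ''
   8  s[11:],s[20:]  2  'ba'
   9  s[20:],s[22:]  4  'baba'
  10  s[22:],s[24:]  2  'ba'
  11  s[24:],s[0:]  1  'b'
  12  s[0:],s[14:]  2  'bb'
  13  s[14:],s[7:]  1  'b'
  14  s[7:],s[1:]  2  'bc'
  15  s[1:],s[15:]  1  'b'
  16  s[15:],s[27:]  0  ''
  17  s[27:],s[3:]  1  'c'
  18  s[3:],s[8:]  2  'ca'
  19  s[8:],s[19:]  1  'c'
  20  s[19:],s[6:]  2  'cb'
  21  s[6:],s[26:]  1  'c'
  22  s[26:],s[2:]  2  'cc'
  23  s[2:],s[5:]  2  'cc'
  24  s[5:],s[17:]  1  'c'
  25  s[17:],s[10:]  0  ''
  26  s[10:],s[18:]  1  'd'
  27  s[18:],s[16:]  2  'dc'

n(n+1)/2 = 28·29/2 = 406
Σ LCP = 0 + 1 + 3 + 2 + 1 + 3 + 1 + 0 + 2 + 4 + 2 + 1 + 2 + 1 + 2 + 1 + 0 + 1 + 2 + 1 + 2 + 1 + 2 + 2 + 1 + 0 + 1 + 2 = 41
distinct = 406 − 41 = 365

365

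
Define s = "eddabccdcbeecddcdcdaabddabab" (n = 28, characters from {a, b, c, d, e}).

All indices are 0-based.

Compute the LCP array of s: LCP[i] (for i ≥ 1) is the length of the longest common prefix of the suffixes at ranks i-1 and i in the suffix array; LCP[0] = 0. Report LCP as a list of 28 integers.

[0, 1, 2, 2, 2, 0, 1, 1, 1, 1, 0, 1, 1, 2, 3, 2, 0, 2, 3, 1, 2, 3, 1, 4, 2, 0, 1, 1]

rank→(start, suffix):
  0 → (19, 'aabddabab')
  1 → (26, 'ab')
  2 → (24, 'abab')
  3 → (3, 'abccdcbeecddcdcdaabddabab')
  4 → (20, 'abddabab')
  5 → (27, 'b')
  6 → (25, 'bab')
  7 → (4, 'bccdcbeecddcdcdaabddabab')
  8 → (21, 'bddabab')
  9 → (9, 'beecddcdcdaabddabab')
  10 → (8, 'cbeecddcdcdaabddabab')
  11 → (5, 'ccdcbeecddcdcdaabddabab')
  12 → (17, 'cdaabddabab')
  13 → (6, 'cdcbeecddcdcdaabddabab')
  14 → (15, 'cdcdaabddabab')
  15 → (12, 'cddcdcdaabddabab')
  16 → (18, 'daabddabab')
  17 → (23, 'dabab')
  18 → (2, 'dabccdcbeecddcdcdaabddabab')
  19 → (7, 'dcbeecddcdcdaabddabab')
  20 → (16, 'dcdaabddabab')
  21 → (14, 'dcdcdaabddabab')
  22 → (22, 'ddabab')
  23 → (1, 'ddabccdcbeecddcdcdaabddabab')
  24 → (13, 'ddcdcdaabddabab')
  25 → (11, 'ecddcdcdaabddabab')
  26 → (0, 'eddabccdcbeecddcdcdaabddabab')
  27 → (10, 'eecddcdcdaabddabab')

SA = [19, 26, 24, 3, 20, 27, 25, 4, 21, 9, 8, 5, 17, 6, 15, 12, 18, 23, 2, 7, 16, 14, 22, 1, 13, 11, 0, 10]
i: (SA[i-1],SA[i]) lcp shared
  1: (19,26) 1 'a'
  2: (26,24) 2 'ab'
  3: (24,3) 2 'ab'
  4: (3,20) 2 'ab'
  5: (20,27) 0 ''
  6: (27,25) 1 'b'
  7: (25,4) 1 'b'
  8: (4,21) 1 'b'
  9: (21,9) 1 'b'
  10: (9,8) 0 ''
  11: (8,5) 1 'c'
  12: (5,17) 1 'c'
  13: (17,6) 2 'cd'
  14: (6,15) 3 'cdc'
  15: (15,12) 2 'cd'
  16: (12,18) 0 ''
  17: (18,23) 2 'da'
  18: (23,2) 3 'dab'
  19: (2,7) 1 'd'
  20: (7,16) 2 'dc'
  21: (16,14) 3 'dcd'
  22: (14,22) 1 'd'
  23: (22,1) 4 'ddab'
  24: (1,13) 2 'dd'
  25: (13,11) 0 ''
  26: (11,0) 1 'e'
  27: (0,10) 1 'e'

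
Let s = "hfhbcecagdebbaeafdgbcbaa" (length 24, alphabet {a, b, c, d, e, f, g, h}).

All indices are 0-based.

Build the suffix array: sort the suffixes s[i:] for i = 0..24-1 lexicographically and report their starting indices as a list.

rank | idx | suffix
   0 |  23 | a
   1 |  22 | aa
   2 |  13 | aeafdgbcbaa
   3 |  15 | afdgbcbaa
   4 |   7 | agdebbaeafdgbcbaa
   5 |  21 | baa
   6 |  12 | baeafdgbcbaa
   7 |  11 | bbaeafdgbcbaa
   8 |  19 | bcbaa
   9 |   3 | bcecagdebbaeafdgbcbaa
  10 |   6 | cagdebbaeafdgbcbaa
  11 |  20 | cbaa
  12 |   4 | cecagdebbaeafdgbcbaa
  13 |   9 | debbaeafdgbcbaa
  14 |  17 | dgbcbaa
  15 |  14 | eafdgbcbaa
  16 |  10 | ebbaeafdgbcbaa
  17 |   5 | ecagdebbaeafdgbcbaa
  18 |  16 | fdgbcbaa
  19 |   1 | fhbcecagdebbaeafdgbcbaa
  20 |  18 | gbcbaa
  21 |   8 | gdebbaeafdgbcbaa
  22 |   2 | hbcecagdebbaeafdgbcbaa
  23 |   0 | hfhbcecagdebbaeafdgbcbaa

[23, 22, 13, 15, 7, 21, 12, 11, 19, 3, 6, 20, 4, 9, 17, 14, 10, 5, 16, 1, 18, 8, 2, 0]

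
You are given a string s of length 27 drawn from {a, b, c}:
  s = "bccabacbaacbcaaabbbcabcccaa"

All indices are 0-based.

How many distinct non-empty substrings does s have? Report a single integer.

331

sorted suffixes:
  #0 SA[0]=26  'a'
  #1 SA[1]=25  'aa'
  #2 SA[2]=13  'aaabbbcabcccaa'
  #3 SA[3]=14  'aabbbcabcccaa'
  #4 SA[4]=8  'aacbcaaabbbcabcccaa'
  #5 SA[5]=3  'abacbaacbcaaabbbcabcccaa'
  #6 SA[6]=15  'abbbcabcccaa'
  #7 SA[7]=20  'abcccaa'
  #8 SA[8]=5  'acbaacbcaaabbbcabcccaa'
  #9 SA[9]=9  'acbcaaabbbcabcccaa'
  #10 SA[10]=7  'baacbcaaabbbcabcccaa'
  #11 SA[11]=4  'bacbaacbcaaabbbcabcccaa'
  #12 SA[12]=16  'bbbcabcccaa'
  #13 SA[13]=17  'bbcabcccaa'
  #14 SA[14]=11  'bcaaabbbcabcccaa'
  #15 SA[15]=18  'bcabcccaa'
  #16 SA[16]=0  'bccabacbaacbcaaabbbcabcccaa'
  #17 SA[17]=21  'bcccaa'
  #18 SA[18]=24  'caa'
  #19 SA[19]=12  'caaabbbcabcccaa'
  #20 SA[20]=2  'cabacbaacbcaaabbbcabcccaa'
  #21 SA[21]=19  'cabcccaa'
  #22 SA[22]=6  'cbaacbcaaabbbcabcccaa'
  #23 SA[23]=10  'cbcaaabbbcabcccaa'
  #24 SA[24]=23  'ccaa'
  #25 SA[25]=1  'ccabacbaacbcaaabbbcabcccaa'
  #26 SA[26]=22  'cccaa'

SA = [26, 25, 13, 14, 8, 3, 15, 20, 5, 9, 7, 4, 16, 17, 11, 18, 0, 21, 24, 12, 2, 19, 6, 10, 23, 1, 22]
i: (SA[i-1],SA[i]) lcp shared
  1: (26,25) 1 'a'
  2: (25,13) 2 'aa'
  3: (13,14) 2 'aa'
  4: (14,8) 2 'aa'
  5: (8,3) 1 'a'
  6: (3,15) 2 'ab'
  7: (15,20) 2 'ab'
  8: (20,5) 1 'a'
  9: (5,9) 3 'acb'
  10: (9,7) 0 ''
  11: (7,4) 2 'ba'
  12: (4,16) 1 'b'
  13: (16,17) 2 'bb'
  14: (17,11) 1 'b'
  15: (11,18) 3 'bca'
  16: (18,0) 2 'bc'
  17: (0,21) 3 'bcc'
  18: (21,24) 0 ''
  19: (24,12) 3 'caa'
  20: (12,2) 2 'ca'
  21: (2,19) 3 'cab'
  22: (19,6) 1 'c'
  23: (6,10) 2 'cb'
  24: (10,23) 1 'c'
  25: (23,1) 3 'cca'
  26: (1,22) 2 'cc'

n(n+1)/2 = 27·28/2 = 378
Σ LCP = 0 + 1 + 2 + 2 + 2 + 1 + 2 + 2 + 1 + 3 + 0 + 2 + 1 + 2 + 1 + 3 + 2 + 3 + 0 + 3 + 2 + 3 + 1 + 2 + 1 + 3 + 2 = 47
distinct = 378 − 47 = 331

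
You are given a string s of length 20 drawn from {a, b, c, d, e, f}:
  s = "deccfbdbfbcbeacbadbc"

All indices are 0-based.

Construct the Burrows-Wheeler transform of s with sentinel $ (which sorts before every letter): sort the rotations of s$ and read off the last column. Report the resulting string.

rank  rotation               last
    0  $deccfbdbfbcbeacbadbc  c
    1  acbadbc$deccfbdbfbcbe  e
    2  adbc$deccfbdbfbcbeacb  b
    3  badbc$deccfbdbfbcbeac  c
    4  bc$deccfbdbfbcbeacbad  d
    5  bcbeacbadbc$deccfbdbf  f
    6  bdbfbcbeacbadbc$deccf  f
    7  beacbadbc$deccfbdbfbc  c
    8  bfbcbeacbadbc$deccfbd  d
    9  c$deccfbdbfbcbeacbadb  b
   10  cbadbc$deccfbdbfbcbea  a
   11  cbeacbadbc$deccfbdbfb  b
   12  ccfbdbfbcbeacbadbc$de  e
   13  cfbdbfbcbeacbadbc$dec  c
   14  dbc$deccfbdbfbcbeacba  a
   15  dbfbcbeacbadbc$deccfb  b
   16  deccfbdbfbcbeacbadbc$  $
   17  eacbadbc$deccfbdbfbcb  b
   18  eccfbdbfbcbeacbadbc$d  d
   19  fbcbeacbadbc$deccfbdb  b
   20  fbdbfbcbeacbadbc$decc  c

cebcdffcdbabecab$bdbc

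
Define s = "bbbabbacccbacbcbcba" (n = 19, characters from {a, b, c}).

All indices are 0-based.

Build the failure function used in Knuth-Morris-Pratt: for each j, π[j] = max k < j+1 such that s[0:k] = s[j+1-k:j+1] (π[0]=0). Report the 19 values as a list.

[0, 1, 2, 0, 1, 2, 0, 0, 0, 0, 1, 0, 0, 1, 0, 1, 0, 1, 0]

π[0] = 0
j=1 s[j]='b': π[1]=1 (border 'b')
j=2 s[j]='b': π[2]=2 (border 'bb')
j=3 s[j]='a': k: 2→1→0; π[3]=0 (border '')
j=4 s[j]='b': π[4]=1 (border 'b')
j=5 s[j]='b': π[5]=2 (border 'bb')
j=6 s[j]='a': k: 2→1→0; π[6]=0 (border '')
j=7 s[j]='c': π[7]=0 (border '')
j=8 s[j]='c': π[8]=0 (border '')
j=9 s[j]='c': π[9]=0 (border '')
j=10 s[j]='b': π[10]=1 (border 'b')
j=11 s[j]='a': k: 1→0; π[11]=0 (border '')
j=12 s[j]='c': π[12]=0 (border '')
j=13 s[j]='b': π[13]=1 (border 'b')
j=14 s[j]='c': k: 1→0; π[14]=0 (border '')
j=15 s[j]='b': π[15]=1 (border 'b')
j=16 s[j]='c': k: 1→0; π[16]=0 (border '')
j=17 s[j]='b': π[17]=1 (border 'b')
j=18 s[j]='a': k: 1→0; π[18]=0 (border '')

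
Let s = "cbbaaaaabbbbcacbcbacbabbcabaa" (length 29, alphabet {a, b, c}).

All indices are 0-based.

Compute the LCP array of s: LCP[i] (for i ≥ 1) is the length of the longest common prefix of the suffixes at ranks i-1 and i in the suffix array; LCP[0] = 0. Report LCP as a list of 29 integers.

rank→(start, suffix):
  0 → (28, 'a')
  1 → (27, 'aa')
  2 → (3, 'aaaaabbbbcacbcbacbabbcabaa')
  3 → (4, 'aaaabbbbcacbcbacbabbcabaa')
  4 → (5, 'aaabbbbcacbcbacbabbcabaa')
  5 → (6, 'aabbbbcacbcbacbabbcabaa')
  6 → (25, 'abaa')
  7 → (7, 'abbbbcacbcbacbabbcabaa')
  8 → (21, 'abbcabaa')
  9 → (18, 'acbabbcabaa')
  10 → (13, 'acbcbacbabbcabaa')
  11 → (26, 'baa')
  12 → (2, 'baaaaabbbbcacbcbacbabbcabaa')
  13 → (20, 'babbcabaa')
  14 → (17, 'bacbabbcabaa')
  15 → (1, 'bbaaaaabbbbcacbcbacbabbcabaa')
  16 → (8, 'bbbbcacbcbacbabbcabaa')
  17 → (9, 'bbbcacbcbacbabbcabaa')
  18 → (22, 'bbcabaa')
  19 → (10, 'bbcacbcbacbabbcabaa')
  20 → (23, 'bcabaa')
  21 → (11, 'bcacbcbacbabbcabaa')
  22 → (15, 'bcbacbabbcabaa')
  23 → (24, 'cabaa')
  24 → (12, 'cacbcbacbabbcabaa')
  25 → (19, 'cbabbcabaa')
  26 → (16, 'cbacbabbcabaa')
  27 → (0, 'cbbaaaaabbbbcacbcbacbabbcabaa')
  28 → (14, 'cbcbacbabbcabaa')

SA = [28, 27, 3, 4, 5, 6, 25, 7, 21, 18, 13, 26, 2, 20, 17, 1, 8, 9, 22, 10, 23, 11, 15, 24, 12, 19, 16, 0, 14]
i: (SA[i-1],SA[i]) lcp shared
  1: (28,27) 1 'a'
  2: (27,3) 2 'aa'
  3: (3,4) 4 'aaaa'
  4: (4,5) 3 'aaa'
  5: (5,6) 2 'aa'
  6: (6,25) 1 'a'
  7: (25,7) 2 'ab'
  8: (7,21) 3 'abb'
  9: (21,18) 1 'a'
  10: (18,13) 3 'acb'
  11: (13,26) 0 ''
  12: (26,2) 3 'baa'
  13: (2,20) 2 'ba'
  14: (20,17) 2 'ba'
  15: (17,1) 1 'b'
  16: (1,8) 2 'bb'
  17: (8,9) 3 'bbb'
  18: (9,22) 2 'bb'
  19: (22,10) 4 'bbca'
  20: (10,23) 1 'b'
  21: (23,11) 3 'bca'
  22: (11,15) 2 'bc'
  23: (15,24) 0 ''
  24: (24,12) 2 'ca'
  25: (12,19) 1 'c'
  26: (19,16) 3 'cba'
  27: (16,0) 2 'cb'
  28: (0,14) 2 'cb'

[0, 1, 2, 4, 3, 2, 1, 2, 3, 1, 3, 0, 3, 2, 2, 1, 2, 3, 2, 4, 1, 3, 2, 0, 2, 1, 3, 2, 2]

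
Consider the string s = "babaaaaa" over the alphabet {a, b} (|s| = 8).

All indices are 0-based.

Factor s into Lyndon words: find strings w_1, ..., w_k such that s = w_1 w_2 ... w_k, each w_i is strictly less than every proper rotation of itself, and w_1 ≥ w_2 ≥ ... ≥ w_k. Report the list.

["b", "ab", "a", "a", "a", "a", "a"]

emit factor 1: 'b' (i=0, period=1)
emit factor 2: 'ab' (i=1, period=2)
emit factor 3: 'a' (i=3, period=1)
emit factor 4: 'a' (i=4, period=1)
emit factor 5: 'a' (i=5, period=1)
emit factor 6: 'a' (i=6, period=1)
emit factor 7: 'a' (i=7, period=1)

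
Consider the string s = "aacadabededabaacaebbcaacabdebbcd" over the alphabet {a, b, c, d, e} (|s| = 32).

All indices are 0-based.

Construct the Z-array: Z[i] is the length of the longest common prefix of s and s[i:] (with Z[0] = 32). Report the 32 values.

Z[0]=32
i=1: fresh scan; Z[1]=1 grow→box=[1,2)
i=2: fresh scan; Z[2]=0
i=3: fresh scan; Z[3]=1 grow→box=[3,4)
i=4: fresh scan; Z[4]=0
i=5: fresh scan; Z[5]=1 grow→box=[5,6)
i=6: fresh scan; Z[6]=0
i=7: fresh scan; Z[7]=0
i=8: fresh scan; Z[8]=0
i=9: fresh scan; Z[9]=0
i=10: fresh scan; Z[10]=0
i=11: fresh scan; Z[11]=1 grow→box=[11,12)
i=12: fresh scan; Z[12]=0
i=13: fresh scan; Z[13]=4 grow→box=[13,17)
i=14: min(r-i=3, Z[1]=1)=1; Z[14]=1
i=15: min(r-i=2, Z[2]=0)=0; Z[15]=0
i=16: min(r-i=1, Z[3]=1)=1; Z[16]=1
i=17: fresh scan; Z[17]=0
i=18: fresh scan; Z[18]=0
i=19: fresh scan; Z[19]=0
i=20: fresh scan; Z[20]=0
i=21: fresh scan; Z[21]=4 grow→box=[21,25)
i=22: min(r-i=3, Z[1]=1)=1; Z[22]=1
i=23: min(r-i=2, Z[2]=0)=0; Z[23]=0
i=24: min(r-i=1, Z[3]=1)=1; Z[24]=1
i=25: fresh scan; Z[25]=0
i=26: fresh scan; Z[26]=0
i=27: fresh scan; Z[27]=0
i=28: fresh scan; Z[28]=0
i=29: fresh scan; Z[29]=0
i=30: fresh scan; Z[30]=0
i=31: fresh scan; Z[31]=0

[32, 1, 0, 1, 0, 1, 0, 0, 0, 0, 0, 1, 0, 4, 1, 0, 1, 0, 0, 0, 0, 4, 1, 0, 1, 0, 0, 0, 0, 0, 0, 0]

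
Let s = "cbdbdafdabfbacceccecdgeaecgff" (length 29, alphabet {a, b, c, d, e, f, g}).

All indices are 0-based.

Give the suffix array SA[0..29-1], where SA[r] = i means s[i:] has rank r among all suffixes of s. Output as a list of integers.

[8, 12, 23, 5, 11, 3, 1, 9, 0, 13, 16, 19, 14, 17, 25, 7, 4, 2, 20, 22, 15, 18, 24, 28, 10, 6, 27, 21, 26]

sorted suffixes:
  #0 SA[0]=8  'abfbacceccecdgeaecgff'
  #1 SA[1]=12  'acceccecdgeaecgff'
  #2 SA[2]=23  'aecgff'
  #3 SA[3]=5  'afdabfbacceccecdgeaecgff'
  #4 SA[4]=11  'bacceccecdgeaecgff'
  #5 SA[5]=3  'bdafdabfbacceccecdgeaecgff'
  #6 SA[6]=1  'bdbdafdabfbacceccecdgeaecgff'
  #7 SA[7]=9  'bfbacceccecdgeaecgff'
  #8 SA[8]=0  'cbdbdafdabfbacceccecdgeaecgff'
  #9 SA[9]=13  'cceccecdgeaecgff'
  #10 SA[10]=16  'ccecdgeaecgff'
  #11 SA[11]=19  'cdgeaecgff'
  #12 SA[12]=14  'ceccecdgeaecgff'
  #13 SA[13]=17  'cecdgeaecgff'
  #14 SA[14]=25  'cgff'
  #15 SA[15]=7  'dabfbacceccecdgeaecgff'
  #16 SA[16]=4  'dafdabfbacceccecdgeaecgff'
  #17 SA[17]=2  'dbdafdabfbacceccecdgeaecgff'
  #18 SA[18]=20  'dgeaecgff'
  #19 SA[19]=22  'eaecgff'
  #20 SA[20]=15  'eccecdgeaecgff'
  #21 SA[21]=18  'ecdgeaecgff'
  #22 SA[22]=24  'ecgff'
  #23 SA[23]=28  'f'
  #24 SA[24]=10  'fbacceccecdgeaecgff'
  #25 SA[25]=6  'fdabfbacceccecdgeaecgff'
  #26 SA[26]=27  'ff'
  #27 SA[27]=21  'geaecgff'
  #28 SA[28]=26  'gff'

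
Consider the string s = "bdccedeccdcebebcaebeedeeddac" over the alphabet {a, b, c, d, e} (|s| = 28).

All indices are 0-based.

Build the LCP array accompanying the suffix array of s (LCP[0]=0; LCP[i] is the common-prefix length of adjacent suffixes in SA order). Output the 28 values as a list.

sorted suffixes:
  #0 SA[0]=26  'ac'
  #1 SA[1]=16  'aebeedeeddac'
  #2 SA[2]=14  'bcaebeedeeddac'
  #3 SA[3]=0  'bdccedeccdcebebcaebeedeeddac'
  #4 SA[4]=12  'bebcaebeedeeddac'
  #5 SA[5]=18  'beedeeddac'
  #6 SA[6]=27  'c'
  #7 SA[7]=15  'caebeedeeddac'
  #8 SA[8]=7  'ccdcebebcaebeedeeddac'
  #9 SA[9]=2  'ccedeccdcebebcaebeedeeddac'
  #10 SA[10]=8  'cdcebebcaebeedeeddac'
  #11 SA[11]=10  'cebebcaebeedeeddac'
  #12 SA[12]=3  'cedeccdcebebcaebeedeeddac'
  #13 SA[13]=25  'dac'
  #14 SA[14]=1  'dccedeccdcebebcaebeedeeddac'
  #15 SA[15]=9  'dcebebcaebeedeeddac'
  #16 SA[16]=24  'ddac'
  #17 SA[17]=5  'deccdcebebcaebeedeeddac'
  #18 SA[18]=21  'deeddac'
  #19 SA[19]=13  'ebcaebeedeeddac'
  #20 SA[20]=11  'ebebcaebeedeeddac'
  #21 SA[21]=17  'ebeedeeddac'
  #22 SA[22]=6  'eccdcebebcaebeedeeddac'
  #23 SA[23]=23  'eddac'
  #24 SA[24]=4  'edeccdcebebcaebeedeeddac'
  #25 SA[25]=20  'edeeddac'
  #26 SA[26]=22  'eeddac'
  #27 SA[27]=19  'eedeeddac'

SA = [26, 16, 14, 0, 12, 18, 27, 15, 7, 2, 8, 10, 3, 25, 1, 9, 24, 5, 21, 13, 11, 17, 6, 23, 4, 20, 22, 19]
rank  pair      lcp
   1  s[26:],s[16:]  1  'a'
   2  s[16:],s[14:]  0  ''
   3  s[14:],s[0:]  1  'b'
   4  s[0:],s[12:]  1  'b'
   5  s[12:],s[18:]  2  'be'
   6  s[18:],s[27:]  0  ''
   7  s[27:],s[15:]  1  'c'
   8  s[15:],s[7:]  1  'c'
   9  s[7:],s[2:]  2  'cc'
  10  s[2:],s[8:]  1  'c'
  11  s[8:],s[10:]  1  'c'
  12  s[10:],s[3:]  2  'ce'
  13  s[3:],s[25:]  0  ''
  14  s[25:],s[1:]  1  'd'
  15  s[1:],s[9:]  2  'dc'
  16  s[9:],s[24:]  1  'd'
  17  s[24:],s[5:]  1  'd'
  18  s[5:],s[21:]  2  'de'
  19  s[21:],s[13:]  0  ''
  20  s[13:],s[11:]  2  'eb'
  21  s[11:],s[17:]  3  'ebe'
  22  s[17:],s[6:]  1  'e'
  23  s[6:],s[23:]  1  'e'
  24  s[23:],s[4:]  2  'ed'
  25  s[4:],s[20:]  3  'ede'
  26  s[20:],s[22:]  1  'e'
  27  s[22:],s[19:]  3  'eed'

[0, 1, 0, 1, 1, 2, 0, 1, 1, 2, 1, 1, 2, 0, 1, 2, 1, 1, 2, 0, 2, 3, 1, 1, 2, 3, 1, 3]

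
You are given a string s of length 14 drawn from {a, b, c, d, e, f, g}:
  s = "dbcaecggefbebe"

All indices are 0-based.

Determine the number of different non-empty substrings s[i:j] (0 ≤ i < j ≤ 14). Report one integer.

rank | idx | suffix
   0 |   3 | aecggefbebe
   1 |   1 | bcaecggefbebe
   2 |  12 | be
   3 |  10 | bebe
   4 |   2 | caecggefbebe
   5 |   5 | cggefbebe
   6 |   0 | dbcaecggefbebe
   7 |  13 | e
   8 |  11 | ebe
   9 |   4 | ecggefbebe
  10 |   8 | efbebe
  11 |   9 | fbebe
  12 |   7 | gefbebe
  13 |   6 | ggefbebe

SA = [3, 1, 12, 10, 2, 5, 0, 13, 11, 4, 8, 9, 7, 6]
i: (SA[i-1],SA[i]) lcp shared
  1: (3,1) 0 ''
  2: (1,12) 1 'b'
  3: (12,10) 2 'be'
  4: (10,2) 0 ''
  5: (2,5) 1 'c'
  6: (5,0) 0 ''
  7: (0,13) 0 ''
  8: (13,11) 1 'e'
  9: (11,4) 1 'e'
  10: (4,8) 1 'e'
  11: (8,9) 0 ''
  12: (9,7) 0 ''
  13: (7,6) 1 'g'

n(n+1)/2 = 14·15/2 = 105
Σ LCP = 0 + 0 + 1 + 2 + 0 + 1 + 0 + 0 + 1 + 1 + 1 + 0 + 0 + 1 = 8
distinct = 105 − 8 = 97

97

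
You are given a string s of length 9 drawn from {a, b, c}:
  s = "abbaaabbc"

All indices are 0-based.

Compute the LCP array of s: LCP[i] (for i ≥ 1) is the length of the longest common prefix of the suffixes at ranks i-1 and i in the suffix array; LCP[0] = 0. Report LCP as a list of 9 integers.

[0, 2, 1, 3, 0, 1, 2, 1, 0]

rank | idx | suffix
   0 |   3 | aaabbc
   1 |   4 | aabbc
   2 |   0 | abbaaabbc
   3 |   5 | abbc
   4 |   2 | baaabbc
   5 |   1 | bbaaabbc
   6 |   6 | bbc
   7 |   7 | bc
   8 |   8 | c

SA = [3, 4, 0, 5, 2, 1, 6, 7, 8]
[i] adj suffixes → lcp
  [1] 3/4 → 2 ('aa')
  [2] 4/0 → 1 ('a')
  [3] 0/5 → 3 ('abb')
  [4] 5/2 → 0 ('')
  [5] 2/1 → 1 ('b')
  [6] 1/6 → 2 ('bb')
  [7] 6/7 → 1 ('b')
  [8] 7/8 → 0 ('')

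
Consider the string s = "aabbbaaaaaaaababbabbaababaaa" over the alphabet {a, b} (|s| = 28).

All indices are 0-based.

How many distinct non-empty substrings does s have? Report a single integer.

rank | idx | suffix
   0 |  27 | a
   1 |  26 | aa
   2 |  25 | aaa
   3 |   5 | aaaaaaaababbabbaababaaa
   4 |   6 | aaaaaaababbabbaababaaa
   5 |   7 | aaaaaababbabbaababaaa
   6 |   8 | aaaaababbabbaababaaa
   7 |   9 | aaaababbabbaababaaa
   8 |  10 | aaababbabbaababaaa
   9 |  20 | aababaaa
  10 |  11 | aababbabbaababaaa
  11 |   0 | aabbbaaaaaaaababbabbaababaaa
  12 |  23 | abaaa
  13 |  21 | ababaaa
  14 |  12 | ababbabbaababaaa
  15 |  17 | abbaababaaa
  16 |  14 | abbabbaababaaa
  17 |   1 | abbbaaaaaaaababbabbaababaaa
  18 |  24 | baaa
  19 |   4 | baaaaaaaababbabbaababaaa
  20 |  19 | baababaaa
  21 |  22 | babaaa
  22 |  16 | babbaababaaa
  23 |  13 | babbabbaababaaa
  24 |   3 | bbaaaaaaaababbabbaababaaa
  25 |  18 | bbaababaaa
  26 |  15 | bbabbaababaaa
  27 |   2 | bbbaaaaaaaababbabbaababaaa

SA = [27, 26, 25, 5, 6, 7, 8, 9, 10, 20, 11, 0, 23, 21, 12, 17, 14, 1, 24, 4, 19, 22, 16, 13, 3, 18, 15, 2]
i: (SA[i-1],SA[i]) lcp shared
  1: (27,26) 1 'a'
  2: (26,25) 2 'aa'
  3: (25,5) 3 'aaa'
  4: (5,6) 7 'aaaaaaa'
  5: (6,7) 6 'aaaaaa'
  6: (7,8) 5 'aaaaa'
  7: (8,9) 4 'aaaa'
  8: (9,10) 3 'aaa'
  9: (10,20) 2 'aa'
  10: (20,11) 5 'aabab'
  11: (11,0) 3 'aab'
  12: (0,23) 1 'a'
  13: (23,21) 3 'aba'
  14: (21,12) 4 'abab'
  15: (12,17) 2 'ab'
  16: (17,14) 4 'abba'
  17: (14,1) 3 'abb'
  18: (1,24) 0 ''
  19: (24,4) 4 'baaa'
  20: (4,19) 3 'baa'
  21: (19,22) 2 'ba'
  22: (22,16) 3 'bab'
  23: (16,13) 5 'babba'
  24: (13,3) 1 'b'
  25: (3,18) 4 'bbaa'
  26: (18,15) 3 'bba'
  27: (15,2) 2 'bb'

n(n+1)/2 = 28·29/2 = 406
Σ LCP = 0 + 1 + 2 + 3 + 7 + 6 + 5 + 4 + 3 + 2 + 5 + 3 + 1 + 3 + 4 + 2 + 4 + 3 + 0 + 4 + 3 + 2 + 3 + 5 + 1 + 4 + 3 + 2 = 85
distinct = 406 − 85 = 321

321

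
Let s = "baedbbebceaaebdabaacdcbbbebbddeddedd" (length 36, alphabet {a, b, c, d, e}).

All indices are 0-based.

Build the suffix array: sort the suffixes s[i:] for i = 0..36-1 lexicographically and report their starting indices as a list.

[17, 10, 15, 18, 11, 1, 16, 0, 22, 26, 23, 4, 7, 13, 27, 24, 5, 21, 19, 8, 35, 14, 3, 20, 34, 31, 28, 32, 29, 9, 25, 6, 12, 2, 33, 30]

rank→(start, suffix):
  0 → (17, 'aacdcbbbebbddeddedd')
  1 → (10, 'aaebdabaacdcbbbebbddeddedd')
  2 → (15, 'abaacdcbbbebbddeddedd')
  3 → (18, 'acdcbbbebbddeddedd')
  4 → (11, 'aebdabaacdcbbbebbddeddedd')
  5 → (1, 'aedbbebceaaebdabaacdcbbbebbddeddedd')
  6 → (16, 'baacdcbbbebbddeddedd')
  7 → (0, 'baedbbebceaaebdabaacdcbbbebbddeddedd')
  8 → (22, 'bbbebbddeddedd')
  9 → (26, 'bbddeddedd')
  10 → (23, 'bbebbddeddedd')
  11 → (4, 'bbebceaaebdabaacdcbbbebbddeddedd')
  12 → (7, 'bceaaebdabaacdcbbbebbddeddedd')
  13 → (13, 'bdabaacdcbbbebbddeddedd')
  14 → (27, 'bddeddedd')
  15 → (24, 'bebbddeddedd')
  16 → (5, 'bebceaaebdabaacdcbbbebbddeddedd')
  17 → (21, 'cbbbebbddeddedd')
  18 → (19, 'cdcbbbebbddeddedd')
  19 → (8, 'ceaaebdabaacdcbbbebbddeddedd')
  20 → (35, 'd')
  21 → (14, 'dabaacdcbbbebbddeddedd')
  22 → (3, 'dbbebceaaebdabaacdcbbbebbddeddedd')
  23 → (20, 'dcbbbebbddeddedd')
  24 → (34, 'dd')
  25 → (31, 'ddedd')
  26 → (28, 'ddeddedd')
  27 → (32, 'dedd')
  28 → (29, 'deddedd')
  29 → (9, 'eaaebdabaacdcbbbebbddeddedd')
  30 → (25, 'ebbddeddedd')
  31 → (6, 'ebceaaebdabaacdcbbbebbddeddedd')
  32 → (12, 'ebdabaacdcbbbebbddeddedd')
  33 → (2, 'edbbebceaaebdabaacdcbbbebbddeddedd')
  34 → (33, 'edd')
  35 → (30, 'eddedd')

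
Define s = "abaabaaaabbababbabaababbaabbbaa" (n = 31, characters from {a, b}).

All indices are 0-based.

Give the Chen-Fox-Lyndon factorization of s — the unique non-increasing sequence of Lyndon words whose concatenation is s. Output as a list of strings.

emit factor 1: 'ab' (i=0, period=2)
emit factor 2: 'aab' (i=2, period=3)
emit factor 3: 'aaaabbababbabaababbaabbb' (i=5, period=24)
emit factor 4: 'a' (i=29, period=1)
emit factor 5: 'a' (i=30, period=1)

["ab", "aab", "aaaabbababbabaababbaabbb", "a", "a"]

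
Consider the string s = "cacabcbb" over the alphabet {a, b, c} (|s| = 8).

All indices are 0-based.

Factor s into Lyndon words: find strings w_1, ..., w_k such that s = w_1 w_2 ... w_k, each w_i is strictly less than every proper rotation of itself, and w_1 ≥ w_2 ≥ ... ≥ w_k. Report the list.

["c", "ac", "abcbb"]

emit factor 1: 'c' (i=0, period=1)
emit factor 2: 'ac' (i=1, period=2)
emit factor 3: 'abcbb' (i=3, period=5)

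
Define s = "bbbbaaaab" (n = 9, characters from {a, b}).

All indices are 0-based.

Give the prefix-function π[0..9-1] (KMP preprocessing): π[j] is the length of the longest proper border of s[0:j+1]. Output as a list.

π[0] = 0
j=1 s[j]='b': π[1]=1 (border 'b')
j=2 s[j]='b': π[2]=2 (border 'bb')
j=3 s[j]='b': π[3]=3 (border 'bbb')
j=4 s[j]='a': k: 3→2→1→0; π[4]=0 (border '')
j=5 s[j]='a': π[5]=0 (border '')
j=6 s[j]='a': π[6]=0 (border '')
j=7 s[j]='a': π[7]=0 (border '')
j=8 s[j]='b': π[8]=1 (border 'b')

[0, 1, 2, 3, 0, 0, 0, 0, 1]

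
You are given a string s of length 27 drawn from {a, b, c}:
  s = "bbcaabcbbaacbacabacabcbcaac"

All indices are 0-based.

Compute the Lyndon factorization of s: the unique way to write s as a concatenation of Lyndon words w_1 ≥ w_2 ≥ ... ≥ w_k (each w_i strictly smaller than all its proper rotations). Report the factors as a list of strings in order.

emit factor 1: 'bbc' (i=0, period=3)
emit factor 2: 'aabcbbaacbacabacabcbcaac' (i=3, period=24)

["bbc", "aabcbbaacbacabacabcbcaac"]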